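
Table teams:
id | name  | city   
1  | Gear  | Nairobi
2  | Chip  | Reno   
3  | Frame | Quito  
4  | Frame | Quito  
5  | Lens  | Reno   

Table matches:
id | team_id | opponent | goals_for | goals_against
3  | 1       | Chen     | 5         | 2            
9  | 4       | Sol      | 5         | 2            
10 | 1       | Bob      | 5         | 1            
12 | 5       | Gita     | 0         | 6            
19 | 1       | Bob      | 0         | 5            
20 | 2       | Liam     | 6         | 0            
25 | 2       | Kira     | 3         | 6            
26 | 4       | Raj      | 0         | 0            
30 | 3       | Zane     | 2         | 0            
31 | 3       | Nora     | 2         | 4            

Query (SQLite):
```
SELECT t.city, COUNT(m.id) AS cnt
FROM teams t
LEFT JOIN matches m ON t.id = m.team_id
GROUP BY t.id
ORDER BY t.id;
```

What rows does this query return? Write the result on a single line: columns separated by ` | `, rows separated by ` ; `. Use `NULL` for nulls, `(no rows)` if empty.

Nairobi | 3 ; Reno | 2 ; Quito | 2 ; Quito | 2 ; Reno | 1

LEFT JOIN keeps every teams row; unmatched ones get NULL for matches columns.
Group by teams.id and compute COUNT(m.id). COUNT(col) of an all-NULL group is 0.
  1: ids {3, 10, 19} → COUNT(m.id)=3
  2: ids {20, 25} → COUNT(m.id)=2
  3: ids {30, 31} → COUNT(m.id)=2
  4: ids {9, 26} → COUNT(m.id)=2
  5: ids {12} → COUNT(m.id)=1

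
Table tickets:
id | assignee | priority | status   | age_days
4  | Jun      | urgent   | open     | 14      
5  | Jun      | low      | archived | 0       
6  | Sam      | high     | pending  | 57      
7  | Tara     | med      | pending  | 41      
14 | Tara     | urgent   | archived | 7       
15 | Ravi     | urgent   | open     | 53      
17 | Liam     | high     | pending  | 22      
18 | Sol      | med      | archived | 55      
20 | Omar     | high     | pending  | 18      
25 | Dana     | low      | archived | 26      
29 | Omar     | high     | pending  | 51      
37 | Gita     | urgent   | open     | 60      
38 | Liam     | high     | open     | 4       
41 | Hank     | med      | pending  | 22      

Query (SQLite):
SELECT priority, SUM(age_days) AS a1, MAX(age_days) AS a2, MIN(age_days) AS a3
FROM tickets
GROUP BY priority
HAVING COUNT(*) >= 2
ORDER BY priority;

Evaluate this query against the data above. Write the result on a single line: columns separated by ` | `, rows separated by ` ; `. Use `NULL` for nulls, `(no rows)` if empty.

high | 152 | 57 | 4 ; low | 26 | 26 | 0 ; med | 118 | 55 | 22 ; urgent | 134 | 60 | 7

Group tickets by priority.
Per group compute: SUM(age_days), MAX(age_days), MIN(age_days).
HAVING: drop groups with fewer than 2 rows.
  high: ids {6, 17, 20, 29, 38} → SUM(age_days)=152, MAX(age_days)=57, MIN(age_days)=4
  low: ids {5, 25} → SUM(age_days)=26, MAX(age_days)=26, MIN(age_days)=0
  med: ids {7, 18, 41} → SUM(age_days)=118, MAX(age_days)=55, MIN(age_days)=22
  urgent: ids {4, 14, 15, 37} → SUM(age_days)=134, MAX(age_days)=60, MIN(age_days)=7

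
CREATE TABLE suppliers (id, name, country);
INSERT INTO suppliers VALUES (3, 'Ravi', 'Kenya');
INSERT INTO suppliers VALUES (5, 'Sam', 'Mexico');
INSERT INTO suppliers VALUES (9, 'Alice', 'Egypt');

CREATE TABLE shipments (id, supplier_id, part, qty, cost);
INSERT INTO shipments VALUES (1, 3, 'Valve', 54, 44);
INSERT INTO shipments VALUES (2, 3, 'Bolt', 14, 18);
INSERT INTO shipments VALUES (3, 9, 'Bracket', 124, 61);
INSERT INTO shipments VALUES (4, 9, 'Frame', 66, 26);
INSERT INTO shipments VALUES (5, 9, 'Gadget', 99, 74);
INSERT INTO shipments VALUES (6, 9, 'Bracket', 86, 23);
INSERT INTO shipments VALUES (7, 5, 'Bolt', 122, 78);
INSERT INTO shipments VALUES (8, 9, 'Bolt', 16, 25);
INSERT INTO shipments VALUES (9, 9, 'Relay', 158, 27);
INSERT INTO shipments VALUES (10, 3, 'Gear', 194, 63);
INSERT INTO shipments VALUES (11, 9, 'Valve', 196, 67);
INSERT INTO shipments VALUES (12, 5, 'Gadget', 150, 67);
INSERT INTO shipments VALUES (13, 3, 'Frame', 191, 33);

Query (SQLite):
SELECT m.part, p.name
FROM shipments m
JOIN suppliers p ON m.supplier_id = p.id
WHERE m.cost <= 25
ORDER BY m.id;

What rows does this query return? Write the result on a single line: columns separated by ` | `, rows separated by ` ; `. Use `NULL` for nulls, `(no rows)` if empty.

Each shipments row matches the suppliers row where supplier_id = suppliers.id.
Then keep rows with m.cost <= 25.

Bolt | Ravi ; Bracket | Alice ; Bolt | Alice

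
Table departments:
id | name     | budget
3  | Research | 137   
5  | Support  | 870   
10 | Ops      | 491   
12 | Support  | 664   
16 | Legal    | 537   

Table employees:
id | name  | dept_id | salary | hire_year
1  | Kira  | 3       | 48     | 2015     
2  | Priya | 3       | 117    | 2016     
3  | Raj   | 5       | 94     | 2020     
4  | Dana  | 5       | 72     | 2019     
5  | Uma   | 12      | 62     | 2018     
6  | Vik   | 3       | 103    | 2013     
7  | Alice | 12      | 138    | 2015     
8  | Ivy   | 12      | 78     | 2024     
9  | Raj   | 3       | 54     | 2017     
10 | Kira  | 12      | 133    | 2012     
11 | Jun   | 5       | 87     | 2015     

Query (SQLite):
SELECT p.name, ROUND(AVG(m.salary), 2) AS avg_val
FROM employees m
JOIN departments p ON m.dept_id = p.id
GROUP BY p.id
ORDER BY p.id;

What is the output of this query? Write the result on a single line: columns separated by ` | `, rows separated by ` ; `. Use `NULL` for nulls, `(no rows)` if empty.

Research | 80.5 ; Support | 84.33 ; Support | 102.75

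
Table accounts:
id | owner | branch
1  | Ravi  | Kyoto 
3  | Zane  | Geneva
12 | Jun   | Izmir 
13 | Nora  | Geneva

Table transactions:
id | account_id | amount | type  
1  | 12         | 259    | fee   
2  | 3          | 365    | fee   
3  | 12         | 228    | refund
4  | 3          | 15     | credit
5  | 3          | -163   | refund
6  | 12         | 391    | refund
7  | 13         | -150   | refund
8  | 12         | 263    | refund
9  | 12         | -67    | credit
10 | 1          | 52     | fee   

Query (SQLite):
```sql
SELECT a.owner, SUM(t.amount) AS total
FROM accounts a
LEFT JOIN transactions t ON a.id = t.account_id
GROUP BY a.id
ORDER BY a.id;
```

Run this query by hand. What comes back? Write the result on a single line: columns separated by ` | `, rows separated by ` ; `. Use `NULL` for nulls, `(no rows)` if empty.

Ravi | 52 ; Zane | 217 ; Jun | 1074 ; Nora | -150

LEFT JOIN keeps every accounts row; unmatched ones get NULL for transactions columns.
Group by accounts.id and compute SUM(t.amount). SUM over an all-NULL group is NULL.
  1: ids {10} → SUM(t.amount)=52
  3: ids {2, 4, 5} → SUM(t.amount)=217
  12: ids {1, 3, 6, 8, 9} → SUM(t.amount)=1074
  13: ids {7} → SUM(t.amount)=-150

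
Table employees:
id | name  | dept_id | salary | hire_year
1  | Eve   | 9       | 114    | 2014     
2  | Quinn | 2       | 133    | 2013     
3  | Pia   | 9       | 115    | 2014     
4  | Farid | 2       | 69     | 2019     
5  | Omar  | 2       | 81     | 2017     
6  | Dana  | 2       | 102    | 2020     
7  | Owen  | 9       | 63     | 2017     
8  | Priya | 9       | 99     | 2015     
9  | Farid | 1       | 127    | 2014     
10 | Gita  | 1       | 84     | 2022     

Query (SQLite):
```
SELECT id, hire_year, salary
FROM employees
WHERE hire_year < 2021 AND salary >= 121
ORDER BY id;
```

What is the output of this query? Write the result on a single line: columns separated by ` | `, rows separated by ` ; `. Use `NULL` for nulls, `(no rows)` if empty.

2 | 2013 | 133 ; 9 | 2014 | 127

hire_year < 2021: ids {1, 2, 3, 4, 5, 6, 7, 8, 9}
salary >= 121: ids {2, 9}
Combine with AND.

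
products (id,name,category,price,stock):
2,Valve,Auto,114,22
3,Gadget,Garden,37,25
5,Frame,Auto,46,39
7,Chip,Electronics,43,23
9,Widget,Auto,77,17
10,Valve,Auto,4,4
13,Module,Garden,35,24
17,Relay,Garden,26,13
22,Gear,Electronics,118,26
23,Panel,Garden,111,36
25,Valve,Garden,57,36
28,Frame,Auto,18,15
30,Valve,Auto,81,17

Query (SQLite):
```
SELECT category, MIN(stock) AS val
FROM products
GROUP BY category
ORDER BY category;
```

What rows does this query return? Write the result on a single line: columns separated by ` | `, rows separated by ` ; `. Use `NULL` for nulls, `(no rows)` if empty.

Partition products by category; compute MIN(stock) within each group.
  Auto: ids {2, 5, 9, 10, 28, 30} → MIN(stock)=4
  Electronics: ids {7, 22} → MIN(stock)=23
  Garden: ids {3, 13, 17, 23, 25} → MIN(stock)=13

Auto | 4 ; Electronics | 23 ; Garden | 13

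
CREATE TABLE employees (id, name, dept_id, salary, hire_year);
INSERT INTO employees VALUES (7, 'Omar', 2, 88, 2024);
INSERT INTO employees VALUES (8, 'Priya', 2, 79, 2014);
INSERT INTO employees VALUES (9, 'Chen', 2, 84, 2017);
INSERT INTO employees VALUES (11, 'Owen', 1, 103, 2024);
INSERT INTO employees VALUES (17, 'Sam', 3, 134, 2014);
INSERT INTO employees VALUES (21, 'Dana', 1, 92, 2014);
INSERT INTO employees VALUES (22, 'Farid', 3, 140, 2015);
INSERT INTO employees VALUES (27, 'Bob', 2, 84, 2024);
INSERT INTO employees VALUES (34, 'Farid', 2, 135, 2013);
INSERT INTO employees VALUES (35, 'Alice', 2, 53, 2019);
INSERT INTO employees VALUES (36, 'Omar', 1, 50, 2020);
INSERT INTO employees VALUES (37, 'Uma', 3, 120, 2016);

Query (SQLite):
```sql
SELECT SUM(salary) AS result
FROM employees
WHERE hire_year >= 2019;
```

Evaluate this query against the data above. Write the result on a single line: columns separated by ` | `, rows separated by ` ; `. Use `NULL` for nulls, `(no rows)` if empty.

Rows where hire_year >= 2019 → salary values: [88, 103, 84, 53, 50].
SUM of non-NULL values = 378.

378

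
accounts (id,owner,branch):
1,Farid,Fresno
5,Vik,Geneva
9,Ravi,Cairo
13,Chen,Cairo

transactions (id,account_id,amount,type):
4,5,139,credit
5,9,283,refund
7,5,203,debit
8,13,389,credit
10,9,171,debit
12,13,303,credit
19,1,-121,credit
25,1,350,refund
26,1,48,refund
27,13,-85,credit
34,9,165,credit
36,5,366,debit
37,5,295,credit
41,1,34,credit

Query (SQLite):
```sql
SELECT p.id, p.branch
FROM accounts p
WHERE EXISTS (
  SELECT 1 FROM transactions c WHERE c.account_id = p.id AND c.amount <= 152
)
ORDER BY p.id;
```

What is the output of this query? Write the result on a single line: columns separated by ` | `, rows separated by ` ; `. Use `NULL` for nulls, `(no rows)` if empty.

For each accounts row, check whether any transactions with matching account_id has amount <= 152.
Keep rows where that is true.

1 | Fresno ; 5 | Geneva ; 13 | Cairo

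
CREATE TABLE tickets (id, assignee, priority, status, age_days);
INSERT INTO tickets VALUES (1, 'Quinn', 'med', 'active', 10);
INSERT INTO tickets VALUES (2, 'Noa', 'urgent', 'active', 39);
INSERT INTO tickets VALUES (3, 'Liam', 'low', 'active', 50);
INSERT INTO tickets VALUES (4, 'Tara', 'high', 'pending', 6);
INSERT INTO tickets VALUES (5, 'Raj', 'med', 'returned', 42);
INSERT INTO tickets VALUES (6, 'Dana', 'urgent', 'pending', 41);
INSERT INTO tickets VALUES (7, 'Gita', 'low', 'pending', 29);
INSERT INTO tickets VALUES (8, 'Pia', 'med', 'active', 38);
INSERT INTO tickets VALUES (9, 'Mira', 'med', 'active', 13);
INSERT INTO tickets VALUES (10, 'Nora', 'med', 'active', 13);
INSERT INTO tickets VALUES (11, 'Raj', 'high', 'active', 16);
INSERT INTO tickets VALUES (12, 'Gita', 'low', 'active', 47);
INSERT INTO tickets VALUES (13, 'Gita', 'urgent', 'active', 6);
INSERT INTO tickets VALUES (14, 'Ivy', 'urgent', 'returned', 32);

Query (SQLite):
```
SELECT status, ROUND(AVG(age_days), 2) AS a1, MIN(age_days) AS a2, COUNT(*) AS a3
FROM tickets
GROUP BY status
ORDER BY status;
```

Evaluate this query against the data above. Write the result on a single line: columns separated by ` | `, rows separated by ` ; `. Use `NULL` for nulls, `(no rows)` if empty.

Group tickets by status.
Per group compute: ROUND(AVG(age_days), 2), MIN(age_days), COUNT(*).
  active: ids {1, 2, 3, 8, 9, 10, 11, 12, 13} → ROUND(AVG(age_days), 2)=25.78, MIN(age_days)=6, COUNT(*)=9
  pending: ids {4, 6, 7} → ROUND(AVG(age_days), 2)=25.33, MIN(age_days)=6, COUNT(*)=3
  returned: ids {5, 14} → ROUND(AVG(age_days), 2)=37, MIN(age_days)=32, COUNT(*)=2

active | 25.78 | 6 | 9 ; pending | 25.33 | 6 | 3 ; returned | 37 | 32 | 2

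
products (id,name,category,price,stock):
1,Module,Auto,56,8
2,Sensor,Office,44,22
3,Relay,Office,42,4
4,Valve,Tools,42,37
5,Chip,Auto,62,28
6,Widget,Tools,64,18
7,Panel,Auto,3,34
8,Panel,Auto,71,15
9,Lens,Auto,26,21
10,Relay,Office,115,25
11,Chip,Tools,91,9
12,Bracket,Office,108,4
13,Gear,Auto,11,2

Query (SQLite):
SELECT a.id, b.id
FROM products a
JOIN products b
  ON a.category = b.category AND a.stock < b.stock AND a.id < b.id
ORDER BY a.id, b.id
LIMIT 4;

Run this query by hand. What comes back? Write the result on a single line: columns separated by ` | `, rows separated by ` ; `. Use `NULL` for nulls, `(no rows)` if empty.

1 | 5 ; 1 | 7 ; 1 | 8 ; 1 | 9

Pairs (a,b) with same category, a.stock < b.stock, a.id < b.id.
category groups: Auto:{1,5,7,8,9,13} Office:{2,3,10,12} Tools:{4,6,11}
Ordered by (a.id, b.id); first 4.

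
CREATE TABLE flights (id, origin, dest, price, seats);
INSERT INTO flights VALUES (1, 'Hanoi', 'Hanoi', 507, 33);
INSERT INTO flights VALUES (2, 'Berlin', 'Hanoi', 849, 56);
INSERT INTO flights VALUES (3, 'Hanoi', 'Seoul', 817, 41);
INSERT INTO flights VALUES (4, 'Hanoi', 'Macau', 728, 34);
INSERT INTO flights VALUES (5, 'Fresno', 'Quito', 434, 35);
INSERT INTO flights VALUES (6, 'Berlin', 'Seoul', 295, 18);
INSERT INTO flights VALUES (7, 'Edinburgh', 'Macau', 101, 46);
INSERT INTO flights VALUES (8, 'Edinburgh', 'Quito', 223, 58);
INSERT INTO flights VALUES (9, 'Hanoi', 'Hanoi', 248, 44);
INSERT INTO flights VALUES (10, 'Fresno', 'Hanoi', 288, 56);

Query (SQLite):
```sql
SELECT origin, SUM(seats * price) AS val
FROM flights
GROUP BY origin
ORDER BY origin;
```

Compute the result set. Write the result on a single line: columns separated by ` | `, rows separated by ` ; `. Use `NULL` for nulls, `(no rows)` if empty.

Berlin | 52854 ; Edinburgh | 17580 ; Fresno | 31318 ; Hanoi | 85892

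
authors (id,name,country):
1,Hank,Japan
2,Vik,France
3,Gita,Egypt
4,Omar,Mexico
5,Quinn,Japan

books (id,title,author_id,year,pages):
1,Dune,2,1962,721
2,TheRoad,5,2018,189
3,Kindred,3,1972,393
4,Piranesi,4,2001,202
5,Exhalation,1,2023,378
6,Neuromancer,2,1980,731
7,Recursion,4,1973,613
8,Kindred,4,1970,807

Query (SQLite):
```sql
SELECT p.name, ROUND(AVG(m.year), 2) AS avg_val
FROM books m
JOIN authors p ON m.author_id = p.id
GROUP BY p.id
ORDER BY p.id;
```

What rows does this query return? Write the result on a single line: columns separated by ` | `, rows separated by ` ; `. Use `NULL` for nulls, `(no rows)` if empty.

Hank | 2023 ; Vik | 1971 ; Gita | 1972 ; Omar | 1981.33 ; Quinn | 2018

Join each books row to its authors via author_id.
Group joined rows by authors.id; compute ROUND(AVG(m.year), 2) per group.
  1: ids {5} → ROUND(AVG(m.year), 2)=2023
  2: ids {1, 6} → ROUND(AVG(m.year), 2)=1971
  3: ids {3} → ROUND(AVG(m.year), 2)=1972
  4: ids {4, 7, 8} → ROUND(AVG(m.year), 2)=1981.33
  5: ids {2} → ROUND(AVG(m.year), 2)=2018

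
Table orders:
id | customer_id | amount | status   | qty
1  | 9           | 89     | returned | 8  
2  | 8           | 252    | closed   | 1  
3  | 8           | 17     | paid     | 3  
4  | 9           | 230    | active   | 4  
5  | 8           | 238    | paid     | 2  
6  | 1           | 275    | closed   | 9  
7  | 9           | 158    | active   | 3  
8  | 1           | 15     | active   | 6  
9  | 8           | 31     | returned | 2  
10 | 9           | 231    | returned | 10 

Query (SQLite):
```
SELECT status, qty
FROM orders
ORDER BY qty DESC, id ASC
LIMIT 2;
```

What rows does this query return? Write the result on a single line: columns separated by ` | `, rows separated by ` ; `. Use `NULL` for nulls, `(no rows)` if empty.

returned | 10 ; closed | 9

Sort by qty desc, tiebreak id asc: (10, id=10), (9, id=6), (8, id=1), (6, id=8), (4, id=4) …. Take first 2.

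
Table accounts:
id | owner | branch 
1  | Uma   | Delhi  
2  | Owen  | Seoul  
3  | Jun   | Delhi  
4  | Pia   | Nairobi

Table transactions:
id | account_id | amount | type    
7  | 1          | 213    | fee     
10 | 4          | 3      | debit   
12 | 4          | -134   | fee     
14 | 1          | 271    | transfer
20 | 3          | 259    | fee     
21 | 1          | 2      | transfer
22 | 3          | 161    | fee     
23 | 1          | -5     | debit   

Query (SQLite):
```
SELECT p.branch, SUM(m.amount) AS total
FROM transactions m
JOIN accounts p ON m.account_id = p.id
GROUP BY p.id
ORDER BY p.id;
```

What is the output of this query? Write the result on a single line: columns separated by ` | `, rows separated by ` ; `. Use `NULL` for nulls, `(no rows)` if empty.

Delhi | 481 ; Delhi | 420 ; Nairobi | -131

Join each transactions row to its accounts via account_id.
Group joined rows by accounts.id; compute SUM(m.amount) per group.
  1: ids {7, 14, 21, 23} → SUM(m.amount)=481
  3: ids {20, 22} → SUM(m.amount)=420
  4: ids {10, 12} → SUM(m.amount)=-131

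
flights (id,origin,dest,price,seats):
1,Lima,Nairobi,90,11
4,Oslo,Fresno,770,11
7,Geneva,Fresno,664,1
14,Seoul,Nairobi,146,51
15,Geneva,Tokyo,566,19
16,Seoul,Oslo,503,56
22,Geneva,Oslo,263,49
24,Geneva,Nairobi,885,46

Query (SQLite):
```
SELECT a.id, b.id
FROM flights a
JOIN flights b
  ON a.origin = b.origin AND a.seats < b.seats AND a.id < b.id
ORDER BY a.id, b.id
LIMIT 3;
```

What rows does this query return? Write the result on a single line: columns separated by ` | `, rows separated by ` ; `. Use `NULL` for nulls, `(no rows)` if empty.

7 | 15 ; 7 | 22 ; 7 | 24

Pairs (a,b) with same origin, a.seats < b.seats, a.id < b.id.
origin groups: Geneva:{7,15,22,24} Lima:{1} Oslo:{4} Seoul:{14,16}
Ordered by (a.id, b.id); first 3.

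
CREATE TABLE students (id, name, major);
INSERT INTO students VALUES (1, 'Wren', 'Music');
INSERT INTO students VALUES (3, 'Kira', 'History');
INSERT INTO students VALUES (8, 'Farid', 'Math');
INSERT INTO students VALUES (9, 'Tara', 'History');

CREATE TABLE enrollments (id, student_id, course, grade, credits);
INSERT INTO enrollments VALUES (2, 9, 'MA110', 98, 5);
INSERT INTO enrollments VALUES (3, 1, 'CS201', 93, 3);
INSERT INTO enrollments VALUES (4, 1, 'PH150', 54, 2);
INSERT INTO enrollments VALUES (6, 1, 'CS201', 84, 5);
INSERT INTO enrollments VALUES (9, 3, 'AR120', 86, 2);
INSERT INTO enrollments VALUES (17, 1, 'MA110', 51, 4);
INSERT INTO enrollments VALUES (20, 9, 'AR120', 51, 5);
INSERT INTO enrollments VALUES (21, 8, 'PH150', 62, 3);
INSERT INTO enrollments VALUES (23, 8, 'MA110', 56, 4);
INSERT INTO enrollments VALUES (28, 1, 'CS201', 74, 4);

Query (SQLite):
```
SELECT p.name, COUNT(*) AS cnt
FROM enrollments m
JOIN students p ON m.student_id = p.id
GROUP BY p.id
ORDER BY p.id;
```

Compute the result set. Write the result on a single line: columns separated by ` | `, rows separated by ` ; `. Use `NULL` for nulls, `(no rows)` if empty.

Wren | 5 ; Kira | 1 ; Farid | 2 ; Tara | 2

Join each enrollments row to its students via student_id.
Group joined rows by students.id; compute COUNT(*) per group.
  1: ids {3, 4, 6, 17, 28} → COUNT(*)=5
  3: ids {9} → COUNT(*)=1
  8: ids {21, 23} → COUNT(*)=2
  9: ids {2, 20} → COUNT(*)=2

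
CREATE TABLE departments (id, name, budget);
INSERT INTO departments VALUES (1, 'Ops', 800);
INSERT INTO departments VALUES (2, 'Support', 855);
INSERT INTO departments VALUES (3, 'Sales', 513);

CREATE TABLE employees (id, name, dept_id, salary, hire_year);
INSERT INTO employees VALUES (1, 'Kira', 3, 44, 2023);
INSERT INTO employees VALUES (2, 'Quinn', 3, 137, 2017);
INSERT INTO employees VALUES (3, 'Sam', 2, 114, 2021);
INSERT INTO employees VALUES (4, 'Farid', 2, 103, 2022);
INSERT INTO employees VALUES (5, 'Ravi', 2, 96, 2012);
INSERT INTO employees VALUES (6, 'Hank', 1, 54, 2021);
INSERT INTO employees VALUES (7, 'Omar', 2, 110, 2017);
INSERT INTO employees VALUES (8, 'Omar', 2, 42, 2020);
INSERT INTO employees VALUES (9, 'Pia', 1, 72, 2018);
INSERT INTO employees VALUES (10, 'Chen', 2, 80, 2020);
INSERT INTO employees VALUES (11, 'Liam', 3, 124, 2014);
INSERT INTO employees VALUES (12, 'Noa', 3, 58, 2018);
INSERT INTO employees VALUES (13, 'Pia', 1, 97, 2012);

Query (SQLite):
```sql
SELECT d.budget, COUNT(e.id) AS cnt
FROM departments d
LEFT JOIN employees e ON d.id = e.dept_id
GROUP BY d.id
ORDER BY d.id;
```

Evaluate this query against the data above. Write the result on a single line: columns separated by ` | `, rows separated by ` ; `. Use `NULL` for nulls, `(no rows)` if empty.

800 | 3 ; 855 | 6 ; 513 | 4

LEFT JOIN keeps every departments row; unmatched ones get NULL for employees columns.
Group by departments.id and compute COUNT(e.id). COUNT(col) of an all-NULL group is 0.
  1: ids {6, 9, 13} → COUNT(e.id)=3
  2: ids {3, 4, 5, 7, 8, 10} → COUNT(e.id)=6
  3: ids {1, 2, 11, 12} → COUNT(e.id)=4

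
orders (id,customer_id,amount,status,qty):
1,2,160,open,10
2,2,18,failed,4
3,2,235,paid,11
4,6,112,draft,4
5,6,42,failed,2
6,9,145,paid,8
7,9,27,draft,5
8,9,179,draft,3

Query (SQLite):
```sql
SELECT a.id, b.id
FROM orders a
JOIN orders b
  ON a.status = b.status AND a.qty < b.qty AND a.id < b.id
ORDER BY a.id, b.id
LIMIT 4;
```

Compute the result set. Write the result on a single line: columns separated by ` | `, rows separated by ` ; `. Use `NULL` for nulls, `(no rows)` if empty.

Pairs (a,b) with same status, a.qty < b.qty, a.id < b.id.
status groups: draft:{4,7,8} failed:{2,5} open:{1} paid:{3,6}
Ordered by (a.id, b.id); first 4.

4 | 7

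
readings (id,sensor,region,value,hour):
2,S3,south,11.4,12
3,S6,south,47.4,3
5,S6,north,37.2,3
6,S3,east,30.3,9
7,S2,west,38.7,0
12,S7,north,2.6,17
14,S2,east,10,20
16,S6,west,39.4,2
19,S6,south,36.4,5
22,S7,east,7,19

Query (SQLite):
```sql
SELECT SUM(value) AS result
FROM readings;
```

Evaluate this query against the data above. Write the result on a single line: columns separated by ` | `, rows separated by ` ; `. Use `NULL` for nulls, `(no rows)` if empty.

260.4

All value values: [11.4, 47.4, 37.2, 30.3, 38.7, 2.6, 10, 39.4, 36.4, 7].
SUM of non-NULL values = 260.4.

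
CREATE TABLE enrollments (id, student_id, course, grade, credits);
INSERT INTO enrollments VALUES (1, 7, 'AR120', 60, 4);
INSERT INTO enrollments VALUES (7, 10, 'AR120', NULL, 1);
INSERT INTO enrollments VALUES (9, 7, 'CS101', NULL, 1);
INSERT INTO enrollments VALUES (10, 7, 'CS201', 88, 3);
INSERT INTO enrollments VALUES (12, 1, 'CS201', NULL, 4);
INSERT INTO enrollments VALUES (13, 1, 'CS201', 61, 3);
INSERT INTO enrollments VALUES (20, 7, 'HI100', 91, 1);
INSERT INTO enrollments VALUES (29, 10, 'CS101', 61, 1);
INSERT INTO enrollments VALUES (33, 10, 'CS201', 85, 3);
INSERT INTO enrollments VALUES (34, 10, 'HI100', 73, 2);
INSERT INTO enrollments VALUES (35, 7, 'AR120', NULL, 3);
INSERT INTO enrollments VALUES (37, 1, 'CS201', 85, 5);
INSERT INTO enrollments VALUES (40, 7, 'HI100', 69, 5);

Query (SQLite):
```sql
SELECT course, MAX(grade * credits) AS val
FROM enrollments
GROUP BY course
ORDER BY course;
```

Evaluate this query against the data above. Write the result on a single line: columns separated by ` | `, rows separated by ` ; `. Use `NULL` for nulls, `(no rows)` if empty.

For each row compute grade * credits.
Group by course; take MAX of the expression per group.
  AR120: ids {1, 7, 35} → MAX(grade * credits)=240
  CS101: ids {9, 29} → MAX(grade * credits)=61
  CS201: ids {10, 12, 13, 33, 37} → MAX(grade * credits)=425
  HI100: ids {20, 34, 40} → MAX(grade * credits)=345

AR120 | 240 ; CS101 | 61 ; CS201 | 425 ; HI100 | 345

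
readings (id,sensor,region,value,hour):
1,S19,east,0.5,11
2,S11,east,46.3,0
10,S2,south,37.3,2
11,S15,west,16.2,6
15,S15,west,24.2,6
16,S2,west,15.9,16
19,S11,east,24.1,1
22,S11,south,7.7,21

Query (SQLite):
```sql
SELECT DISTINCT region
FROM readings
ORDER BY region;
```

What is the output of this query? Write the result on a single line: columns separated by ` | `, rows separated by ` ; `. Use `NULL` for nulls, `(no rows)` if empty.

east ; south ; west

Collect distinct region values from readings.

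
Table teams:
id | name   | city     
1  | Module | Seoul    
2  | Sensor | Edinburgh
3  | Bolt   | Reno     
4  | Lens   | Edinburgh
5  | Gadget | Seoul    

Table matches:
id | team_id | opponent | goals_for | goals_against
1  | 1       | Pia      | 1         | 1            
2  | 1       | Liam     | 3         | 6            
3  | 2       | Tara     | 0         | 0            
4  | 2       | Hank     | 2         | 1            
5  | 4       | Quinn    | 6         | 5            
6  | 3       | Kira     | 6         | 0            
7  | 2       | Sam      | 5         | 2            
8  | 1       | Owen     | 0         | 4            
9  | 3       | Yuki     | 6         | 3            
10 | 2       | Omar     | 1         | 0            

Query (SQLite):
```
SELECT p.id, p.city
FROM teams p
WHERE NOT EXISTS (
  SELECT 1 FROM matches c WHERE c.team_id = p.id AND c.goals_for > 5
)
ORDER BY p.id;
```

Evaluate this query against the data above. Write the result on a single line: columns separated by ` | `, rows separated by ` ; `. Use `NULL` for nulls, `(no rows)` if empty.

1 | Seoul ; 2 | Edinburgh ; 5 | Seoul

For each teams row, check whether any matches with matching team_id has goals_for > 5.
Keep rows where that is false.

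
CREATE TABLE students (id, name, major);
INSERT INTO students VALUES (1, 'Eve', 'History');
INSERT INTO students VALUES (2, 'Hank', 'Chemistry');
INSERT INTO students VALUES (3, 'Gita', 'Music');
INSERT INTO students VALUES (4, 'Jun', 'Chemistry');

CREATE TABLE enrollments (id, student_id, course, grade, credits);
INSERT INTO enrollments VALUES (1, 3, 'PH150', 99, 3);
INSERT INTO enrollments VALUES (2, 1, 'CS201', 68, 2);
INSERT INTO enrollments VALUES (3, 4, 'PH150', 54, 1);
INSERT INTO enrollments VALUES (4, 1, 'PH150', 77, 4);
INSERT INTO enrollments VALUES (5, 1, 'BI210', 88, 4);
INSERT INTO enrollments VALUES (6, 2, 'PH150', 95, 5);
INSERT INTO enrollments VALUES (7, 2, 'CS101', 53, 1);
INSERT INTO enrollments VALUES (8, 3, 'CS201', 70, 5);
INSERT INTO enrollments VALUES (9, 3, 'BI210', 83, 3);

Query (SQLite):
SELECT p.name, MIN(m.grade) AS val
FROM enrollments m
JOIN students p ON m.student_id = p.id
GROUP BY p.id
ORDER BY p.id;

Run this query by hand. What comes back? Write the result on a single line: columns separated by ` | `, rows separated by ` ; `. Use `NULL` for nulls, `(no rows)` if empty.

Join each enrollments row to its students via student_id.
Group joined rows by students.id; compute MIN(m.grade) per group.
  1: ids {2, 4, 5} → MIN(m.grade)=68
  2: ids {6, 7} → MIN(m.grade)=53
  3: ids {1, 8, 9} → MIN(m.grade)=70
  4: ids {3} → MIN(m.grade)=54

Eve | 68 ; Hank | 53 ; Gita | 70 ; Jun | 54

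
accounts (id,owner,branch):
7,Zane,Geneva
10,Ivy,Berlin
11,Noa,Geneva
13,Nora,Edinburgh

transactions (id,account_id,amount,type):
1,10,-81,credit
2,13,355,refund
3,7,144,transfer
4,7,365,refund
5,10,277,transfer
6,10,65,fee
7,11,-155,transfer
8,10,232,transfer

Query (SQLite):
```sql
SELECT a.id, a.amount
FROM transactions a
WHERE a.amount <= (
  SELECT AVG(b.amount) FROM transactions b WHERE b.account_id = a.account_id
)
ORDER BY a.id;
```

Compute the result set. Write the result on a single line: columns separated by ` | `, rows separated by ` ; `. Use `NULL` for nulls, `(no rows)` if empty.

For each transactions row a, compute AVG(amount) over rows sharing a.account_id.
Keep row a if a.amount <= that per-group AVG.
  account_id=7: AVG(amount) = 254.5
  account_id=10: AVG(amount) = 123.25
  account_id=11: AVG(amount) = -155.0
  account_id=13: AVG(amount) = 355.0

1 | -81 ; 2 | 355 ; 3 | 144 ; 6 | 65 ; 7 | -155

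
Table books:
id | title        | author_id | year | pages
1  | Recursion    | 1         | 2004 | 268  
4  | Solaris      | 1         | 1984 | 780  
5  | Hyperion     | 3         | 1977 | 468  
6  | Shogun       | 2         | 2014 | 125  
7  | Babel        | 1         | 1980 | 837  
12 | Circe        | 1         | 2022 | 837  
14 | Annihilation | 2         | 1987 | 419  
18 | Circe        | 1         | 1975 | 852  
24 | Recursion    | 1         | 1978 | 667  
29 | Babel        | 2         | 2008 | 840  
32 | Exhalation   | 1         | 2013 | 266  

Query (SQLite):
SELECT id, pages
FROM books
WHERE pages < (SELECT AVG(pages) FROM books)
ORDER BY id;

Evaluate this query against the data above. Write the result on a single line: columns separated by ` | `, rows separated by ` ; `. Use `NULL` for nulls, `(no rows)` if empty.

1 | 268 ; 5 | 468 ; 6 | 125 ; 14 | 419 ; 32 | 266

Scalar subquery: AVG(pages) over all books rows = 578.090909 (≈; comparison uses full precision).
Keep rows where pages < that value.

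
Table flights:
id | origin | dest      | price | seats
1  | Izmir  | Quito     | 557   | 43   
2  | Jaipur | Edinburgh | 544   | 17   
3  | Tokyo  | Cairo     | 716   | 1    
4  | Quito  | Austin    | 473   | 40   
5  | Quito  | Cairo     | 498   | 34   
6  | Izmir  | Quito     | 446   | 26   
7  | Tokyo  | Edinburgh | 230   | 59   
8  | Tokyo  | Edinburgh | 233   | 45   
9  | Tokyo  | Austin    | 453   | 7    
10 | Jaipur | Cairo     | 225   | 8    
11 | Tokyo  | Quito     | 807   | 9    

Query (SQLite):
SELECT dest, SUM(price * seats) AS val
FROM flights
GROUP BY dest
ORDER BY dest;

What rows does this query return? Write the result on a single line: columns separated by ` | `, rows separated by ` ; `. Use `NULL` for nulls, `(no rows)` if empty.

For each row compute price * seats.
Group by dest; take SUM of the expression per group.
  Austin: ids {4, 9} → SUM(price * seats)=22091
  Cairo: ids {3, 5, 10} → SUM(price * seats)=19448
  Edinburgh: ids {2, 7, 8} → SUM(price * seats)=33303
  Quito: ids {1, 6, 11} → SUM(price * seats)=42810

Austin | 22091 ; Cairo | 19448 ; Edinburgh | 33303 ; Quito | 42810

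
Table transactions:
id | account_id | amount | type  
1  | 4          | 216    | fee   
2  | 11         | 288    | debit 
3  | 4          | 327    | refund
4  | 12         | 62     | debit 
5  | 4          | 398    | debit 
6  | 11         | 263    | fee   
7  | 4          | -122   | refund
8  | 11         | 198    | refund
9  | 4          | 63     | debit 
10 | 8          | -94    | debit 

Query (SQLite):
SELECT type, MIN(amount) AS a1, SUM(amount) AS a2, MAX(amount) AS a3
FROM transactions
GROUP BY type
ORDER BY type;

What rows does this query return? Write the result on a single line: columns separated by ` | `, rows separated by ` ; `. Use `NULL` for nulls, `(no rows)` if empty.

debit | -94 | 717 | 398 ; fee | 216 | 479 | 263 ; refund | -122 | 403 | 327

Group transactions by type.
Per group compute: MIN(amount), SUM(amount), MAX(amount).
  debit: ids {2, 4, 5, 9, 10} → MIN(amount)=-94, SUM(amount)=717, MAX(amount)=398
  fee: ids {1, 6} → MIN(amount)=216, SUM(amount)=479, MAX(amount)=263
  refund: ids {3, 7, 8} → MIN(amount)=-122, SUM(amount)=403, MAX(amount)=327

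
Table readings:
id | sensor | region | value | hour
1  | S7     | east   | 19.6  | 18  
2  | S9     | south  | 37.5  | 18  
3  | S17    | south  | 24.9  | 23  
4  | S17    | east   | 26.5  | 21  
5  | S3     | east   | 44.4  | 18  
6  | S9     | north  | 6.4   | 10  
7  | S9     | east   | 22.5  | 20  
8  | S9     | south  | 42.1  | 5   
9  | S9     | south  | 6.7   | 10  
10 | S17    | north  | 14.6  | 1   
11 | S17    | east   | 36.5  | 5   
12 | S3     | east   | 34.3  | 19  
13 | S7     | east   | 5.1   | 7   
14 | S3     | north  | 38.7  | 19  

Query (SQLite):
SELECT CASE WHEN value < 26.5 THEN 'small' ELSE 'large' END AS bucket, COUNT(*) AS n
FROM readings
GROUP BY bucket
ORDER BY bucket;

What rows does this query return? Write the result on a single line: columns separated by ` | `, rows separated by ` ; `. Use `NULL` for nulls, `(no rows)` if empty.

large | 7 ; small | 7

Bucket rows by value < 26.5 → 'small' else 'large'; count each bucket.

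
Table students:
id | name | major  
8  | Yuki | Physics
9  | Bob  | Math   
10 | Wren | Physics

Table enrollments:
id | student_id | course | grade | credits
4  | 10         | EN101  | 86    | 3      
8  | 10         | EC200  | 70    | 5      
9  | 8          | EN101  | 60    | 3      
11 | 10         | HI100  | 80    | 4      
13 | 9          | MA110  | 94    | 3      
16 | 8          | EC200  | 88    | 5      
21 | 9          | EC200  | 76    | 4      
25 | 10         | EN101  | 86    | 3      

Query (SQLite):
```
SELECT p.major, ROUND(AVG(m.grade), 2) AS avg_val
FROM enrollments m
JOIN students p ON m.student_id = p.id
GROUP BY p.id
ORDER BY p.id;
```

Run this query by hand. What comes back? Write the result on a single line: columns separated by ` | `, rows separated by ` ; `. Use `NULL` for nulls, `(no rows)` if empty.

Join each enrollments row to its students via student_id.
Group joined rows by students.id; compute ROUND(AVG(m.grade), 2) per group.
  8: ids {9, 16} → ROUND(AVG(m.grade), 2)=74
  9: ids {13, 21} → ROUND(AVG(m.grade), 2)=85
  10: ids {4, 8, 11, 25} → ROUND(AVG(m.grade), 2)=80.5

Physics | 74 ; Math | 85 ; Physics | 80.5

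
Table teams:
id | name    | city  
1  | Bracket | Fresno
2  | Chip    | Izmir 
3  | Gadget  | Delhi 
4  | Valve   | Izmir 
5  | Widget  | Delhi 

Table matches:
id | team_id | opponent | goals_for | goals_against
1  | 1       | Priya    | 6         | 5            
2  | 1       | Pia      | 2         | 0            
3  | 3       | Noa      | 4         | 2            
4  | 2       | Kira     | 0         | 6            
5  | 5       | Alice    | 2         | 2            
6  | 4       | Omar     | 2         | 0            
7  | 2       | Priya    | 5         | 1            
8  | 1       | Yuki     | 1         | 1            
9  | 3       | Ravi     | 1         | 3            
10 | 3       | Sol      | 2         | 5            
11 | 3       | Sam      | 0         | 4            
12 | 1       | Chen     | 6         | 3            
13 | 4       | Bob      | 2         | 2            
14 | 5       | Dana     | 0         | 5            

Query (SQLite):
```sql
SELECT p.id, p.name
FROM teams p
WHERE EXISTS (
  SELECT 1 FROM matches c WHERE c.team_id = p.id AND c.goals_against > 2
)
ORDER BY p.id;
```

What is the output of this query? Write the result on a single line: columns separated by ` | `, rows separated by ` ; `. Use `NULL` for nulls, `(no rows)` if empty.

For each teams row, check whether any matches with matching team_id has goals_against > 2.
Keep rows where that is true.

1 | Bracket ; 2 | Chip ; 3 | Gadget ; 5 | Widget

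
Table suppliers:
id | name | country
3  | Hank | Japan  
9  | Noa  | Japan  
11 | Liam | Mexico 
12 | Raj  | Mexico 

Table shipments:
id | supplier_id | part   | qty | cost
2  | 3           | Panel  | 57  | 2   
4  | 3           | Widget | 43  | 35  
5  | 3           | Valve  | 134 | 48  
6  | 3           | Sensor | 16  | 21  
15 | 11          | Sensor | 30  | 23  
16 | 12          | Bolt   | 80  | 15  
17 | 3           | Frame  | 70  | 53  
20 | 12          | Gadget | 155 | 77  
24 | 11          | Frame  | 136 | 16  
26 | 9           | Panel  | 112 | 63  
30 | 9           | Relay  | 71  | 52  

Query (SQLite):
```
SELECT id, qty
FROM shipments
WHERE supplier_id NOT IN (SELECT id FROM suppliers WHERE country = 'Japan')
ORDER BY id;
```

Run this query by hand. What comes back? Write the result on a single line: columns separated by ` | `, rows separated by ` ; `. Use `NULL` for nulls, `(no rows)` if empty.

Inner query: suppliers.id where country = 'Japan'.
Outer: keep shipments rows whose supplier_id is not in that set.
Inner query → {3, 9}

15 | 30 ; 16 | 80 ; 20 | 155 ; 24 | 136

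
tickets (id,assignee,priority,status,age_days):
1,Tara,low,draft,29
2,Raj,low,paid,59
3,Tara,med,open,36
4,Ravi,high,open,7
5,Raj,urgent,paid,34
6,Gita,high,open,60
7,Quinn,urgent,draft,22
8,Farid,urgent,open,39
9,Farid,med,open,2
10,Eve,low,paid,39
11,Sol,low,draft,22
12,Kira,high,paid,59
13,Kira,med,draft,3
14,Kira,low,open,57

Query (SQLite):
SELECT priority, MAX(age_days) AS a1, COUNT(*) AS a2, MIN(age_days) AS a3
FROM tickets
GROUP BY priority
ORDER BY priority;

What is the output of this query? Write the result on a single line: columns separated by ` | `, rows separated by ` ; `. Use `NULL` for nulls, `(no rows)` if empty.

high | 60 | 3 | 7 ; low | 59 | 5 | 22 ; med | 36 | 3 | 2 ; urgent | 39 | 3 | 22

Group tickets by priority.
Per group compute: MAX(age_days), COUNT(*), MIN(age_days).
  high: ids {4, 6, 12} → MAX(age_days)=60, COUNT(*)=3, MIN(age_days)=7
  low: ids {1, 2, 10, 11, 14} → MAX(age_days)=59, COUNT(*)=5, MIN(age_days)=22
  med: ids {3, 9, 13} → MAX(age_days)=36, COUNT(*)=3, MIN(age_days)=2
  urgent: ids {5, 7, 8} → MAX(age_days)=39, COUNT(*)=3, MIN(age_days)=22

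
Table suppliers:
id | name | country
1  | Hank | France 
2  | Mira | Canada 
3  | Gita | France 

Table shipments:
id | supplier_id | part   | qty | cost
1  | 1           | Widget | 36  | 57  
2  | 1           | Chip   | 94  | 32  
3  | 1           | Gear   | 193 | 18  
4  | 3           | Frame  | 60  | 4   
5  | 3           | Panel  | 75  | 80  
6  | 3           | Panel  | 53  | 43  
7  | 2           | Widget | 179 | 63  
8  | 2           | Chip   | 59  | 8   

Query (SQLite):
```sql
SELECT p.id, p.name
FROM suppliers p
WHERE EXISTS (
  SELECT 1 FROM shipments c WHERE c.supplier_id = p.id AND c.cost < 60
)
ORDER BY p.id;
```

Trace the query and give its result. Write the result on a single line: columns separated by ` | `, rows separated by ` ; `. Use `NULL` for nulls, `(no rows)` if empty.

For each suppliers row, check whether any shipments with matching supplier_id has cost < 60.
Keep rows where that is true.

1 | Hank ; 2 | Mira ; 3 | Gita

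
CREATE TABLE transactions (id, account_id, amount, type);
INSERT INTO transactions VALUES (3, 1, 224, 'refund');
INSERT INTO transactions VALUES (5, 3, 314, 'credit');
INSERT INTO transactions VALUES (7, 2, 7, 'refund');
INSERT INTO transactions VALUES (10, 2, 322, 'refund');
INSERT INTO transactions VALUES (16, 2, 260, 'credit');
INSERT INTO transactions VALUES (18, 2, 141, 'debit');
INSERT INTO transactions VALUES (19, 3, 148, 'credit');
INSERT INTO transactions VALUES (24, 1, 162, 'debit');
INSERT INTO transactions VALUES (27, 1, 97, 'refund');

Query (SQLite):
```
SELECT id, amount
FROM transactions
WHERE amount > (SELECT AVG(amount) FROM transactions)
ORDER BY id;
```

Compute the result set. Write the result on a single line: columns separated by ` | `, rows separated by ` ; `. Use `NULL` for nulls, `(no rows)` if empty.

3 | 224 ; 5 | 314 ; 10 | 322 ; 16 | 260

Scalar subquery: AVG(amount) over all transactions rows = 186.111111 (≈; comparison uses full precision).
Keep rows where amount > that value.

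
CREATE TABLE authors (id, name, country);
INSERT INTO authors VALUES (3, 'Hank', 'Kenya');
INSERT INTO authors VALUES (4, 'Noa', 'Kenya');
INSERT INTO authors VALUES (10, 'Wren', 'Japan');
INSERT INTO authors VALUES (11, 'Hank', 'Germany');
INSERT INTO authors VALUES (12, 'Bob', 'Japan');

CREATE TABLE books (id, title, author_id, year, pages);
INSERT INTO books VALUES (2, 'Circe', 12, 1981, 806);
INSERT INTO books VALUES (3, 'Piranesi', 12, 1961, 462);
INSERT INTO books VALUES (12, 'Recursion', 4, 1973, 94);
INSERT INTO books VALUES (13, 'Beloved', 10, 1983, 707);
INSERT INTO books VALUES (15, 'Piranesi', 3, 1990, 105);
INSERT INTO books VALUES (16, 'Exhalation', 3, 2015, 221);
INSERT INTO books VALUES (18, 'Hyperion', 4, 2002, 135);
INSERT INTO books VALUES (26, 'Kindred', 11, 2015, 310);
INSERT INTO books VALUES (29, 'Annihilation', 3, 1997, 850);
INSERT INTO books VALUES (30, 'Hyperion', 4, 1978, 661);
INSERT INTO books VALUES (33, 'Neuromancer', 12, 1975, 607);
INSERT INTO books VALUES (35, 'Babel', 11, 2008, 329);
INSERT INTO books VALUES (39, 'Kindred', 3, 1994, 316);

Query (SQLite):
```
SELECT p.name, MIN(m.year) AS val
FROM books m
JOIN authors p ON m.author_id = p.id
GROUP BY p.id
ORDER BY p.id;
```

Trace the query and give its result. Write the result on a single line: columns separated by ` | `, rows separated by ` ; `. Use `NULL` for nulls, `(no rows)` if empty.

Hank | 1990 ; Noa | 1973 ; Wren | 1983 ; Hank | 2008 ; Bob | 1961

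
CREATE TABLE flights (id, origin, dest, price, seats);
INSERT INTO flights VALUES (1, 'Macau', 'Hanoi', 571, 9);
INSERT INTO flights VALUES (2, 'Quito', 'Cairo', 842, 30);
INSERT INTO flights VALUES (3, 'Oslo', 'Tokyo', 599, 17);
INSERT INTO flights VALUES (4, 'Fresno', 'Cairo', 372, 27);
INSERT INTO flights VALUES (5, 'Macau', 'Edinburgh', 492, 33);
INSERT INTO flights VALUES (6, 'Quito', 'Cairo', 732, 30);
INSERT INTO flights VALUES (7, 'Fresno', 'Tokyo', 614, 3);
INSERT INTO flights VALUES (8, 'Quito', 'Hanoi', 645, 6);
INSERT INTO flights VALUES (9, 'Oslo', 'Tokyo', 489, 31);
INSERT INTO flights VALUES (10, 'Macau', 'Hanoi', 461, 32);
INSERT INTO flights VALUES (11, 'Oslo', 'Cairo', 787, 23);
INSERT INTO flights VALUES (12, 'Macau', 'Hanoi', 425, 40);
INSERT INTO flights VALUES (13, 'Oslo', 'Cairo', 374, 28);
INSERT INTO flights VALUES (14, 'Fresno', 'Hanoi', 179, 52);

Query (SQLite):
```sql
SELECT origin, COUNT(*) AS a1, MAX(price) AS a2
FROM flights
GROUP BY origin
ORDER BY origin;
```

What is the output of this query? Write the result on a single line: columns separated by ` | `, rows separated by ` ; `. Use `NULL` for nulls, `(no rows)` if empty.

Fresno | 3 | 614 ; Macau | 4 | 571 ; Oslo | 4 | 787 ; Quito | 3 | 842

Group flights by origin.
Per group compute: COUNT(*), MAX(price).
  Fresno: ids {4, 7, 14} → COUNT(*)=3, MAX(price)=614
  Macau: ids {1, 5, 10, 12} → COUNT(*)=4, MAX(price)=571
  Oslo: ids {3, 9, 11, 13} → COUNT(*)=4, MAX(price)=787
  Quito: ids {2, 6, 8} → COUNT(*)=3, MAX(price)=842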